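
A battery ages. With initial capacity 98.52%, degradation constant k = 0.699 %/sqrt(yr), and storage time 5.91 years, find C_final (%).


Step 1: sqrt(5.91 yr) = 2.431
Step 2: drop = 0.699 * 2.431 = 1.6993
Step 3: C_final = 98.52 - 1.6993 = 96.82%

96.82%


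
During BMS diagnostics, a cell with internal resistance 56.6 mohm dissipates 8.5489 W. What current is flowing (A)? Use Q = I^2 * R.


Convert: R = 56.6 mohm = 0.0566 ohm
I = sqrt(Q / R) = sqrt(8.5489 / 0.0566) = sqrt(151.04) = 12.29 A

12.29 A


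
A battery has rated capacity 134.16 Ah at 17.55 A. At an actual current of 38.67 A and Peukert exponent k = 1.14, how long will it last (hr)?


Step 1: t_rated = C / I_rated = 134.16 / 17.55 = 7.6444 hr
Step 2: ratio = 17.55 / 38.67 = 0.45384
Step 3: ratio^k = 0.45384^1.14 = 0.40632
Step 4: t = t_rated * ratio^k = 7.6444 * 0.40632 = 3.106 hr

3.106 hr


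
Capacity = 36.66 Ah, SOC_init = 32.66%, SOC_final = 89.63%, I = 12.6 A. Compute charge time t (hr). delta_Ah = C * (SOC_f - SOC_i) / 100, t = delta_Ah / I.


delta_Ah = 36.66 * (89.63 - 32.66) / 100 = 20.885 Ah
t = delta_Ah / I = 20.885 / 12.6 = 1.658 hr

1.658 hr


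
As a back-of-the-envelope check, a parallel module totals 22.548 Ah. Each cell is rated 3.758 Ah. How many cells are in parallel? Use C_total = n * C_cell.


n = C_total / C_cell = 22.548 / 3.758 = 6

6


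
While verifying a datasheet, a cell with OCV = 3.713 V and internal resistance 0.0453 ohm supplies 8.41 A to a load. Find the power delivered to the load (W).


Step 1: V_terminal = OCV - I*R = 3.713 - 8.41 * 0.0453 = 3.332 V
Step 2: P_out = V_terminal * I = 3.332 * 8.41 = 28.02 W

28.02 W


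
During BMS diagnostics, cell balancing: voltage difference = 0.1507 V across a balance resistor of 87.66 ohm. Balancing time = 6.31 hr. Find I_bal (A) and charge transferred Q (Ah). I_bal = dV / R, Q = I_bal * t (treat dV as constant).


First, Ohm's law: I_bal = 0.1507 V / 87.66 ohm = 0.0017191 A
Then Q = I * t = 0.0017191 A * 6.31 hr = 0.01085 Ah

I=0.0017191 A, Q=0.01085 Ah


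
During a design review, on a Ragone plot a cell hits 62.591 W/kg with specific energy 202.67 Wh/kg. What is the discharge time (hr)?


t = E / P = 202.67 / 62.591 = 3.238 hr

3.238 hr


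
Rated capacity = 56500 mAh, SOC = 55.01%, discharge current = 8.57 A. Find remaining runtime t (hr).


Convert: C_total = 56500 mAh = 56.5 Ah
Step 1: remaining = SOC/100 * C_total = 55.01/100 * 56.5 = 31.081 Ah
Step 2: t = remaining / I = 31.081 / 8.57 = 3.627 hr

3.627 hr


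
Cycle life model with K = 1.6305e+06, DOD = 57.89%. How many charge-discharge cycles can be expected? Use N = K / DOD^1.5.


Step 1: DOD^1.5 = 57.89^1.5 = 440.46
Step 2: N = 1.6305e+06 / 440.46 = 3702 cycles

3702 cycles


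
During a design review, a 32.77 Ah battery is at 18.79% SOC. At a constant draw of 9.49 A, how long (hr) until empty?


Step 1: remaining = SOC/100 * C_total = 18.79/100 * 32.77 = 6.1575 Ah
Step 2: t = remaining / I = 6.1575 / 9.49 = 0.6488 hr

0.6488 hr


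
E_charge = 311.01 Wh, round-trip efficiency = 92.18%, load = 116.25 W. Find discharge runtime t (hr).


Step 1: E_discharge = eta/100 * E_charge = 92.18/100 * 311.01 = 286.69 Wh
Step 2: t = E_discharge / P = 286.69 / 116.25 = 2.466 hr

2.466 hr


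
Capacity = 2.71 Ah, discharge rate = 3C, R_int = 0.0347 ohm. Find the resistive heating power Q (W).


Step 1: I = C_rate * capacity = 3 * 2.71 = 8.13 A
Step 2: Q = I^2 * R = 8.13^2 * 0.0347 = 66.097 * 0.0347 = 2.294 W

2.294 W


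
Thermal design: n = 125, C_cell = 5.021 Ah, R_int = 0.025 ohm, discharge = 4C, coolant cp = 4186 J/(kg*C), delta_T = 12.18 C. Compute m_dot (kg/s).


Step 1: I = 4 * 5.021 = 20.084 A
Step 2: Q_cell = I^2 * R = 20.084^2 * 0.025 = 10.084 W
Step 3: Q_total = 125 * 10.084 = 1260.5 W
Step 4: m_dot = Q_total / (cp * dT) = 1260.5 / (4186 * 12.18) = 0.02472 kg/s

0.02472 kg/s


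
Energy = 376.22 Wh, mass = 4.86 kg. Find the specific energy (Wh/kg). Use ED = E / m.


ED = E / m = 376.22 / 4.86 = 77.41 Wh/kg

77.41 Wh/kg


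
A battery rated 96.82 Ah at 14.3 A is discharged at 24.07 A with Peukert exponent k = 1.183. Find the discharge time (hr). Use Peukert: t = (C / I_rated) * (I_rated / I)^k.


t_rated = C / I_rated = 96.82 / 14.3 = 6.7706 hr
(I_rated/I)^k = (0.5941)^1.183 = 0.5401
t = t_rated * (I_rated/I)^k = 6.7706 * 0.5401 = 3.657 hr

3.657 hr


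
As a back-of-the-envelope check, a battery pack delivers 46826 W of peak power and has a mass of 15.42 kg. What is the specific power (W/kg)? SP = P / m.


Specific power = 46826 W / 15.42 kg = 3037 W/kg

3037 W/kg


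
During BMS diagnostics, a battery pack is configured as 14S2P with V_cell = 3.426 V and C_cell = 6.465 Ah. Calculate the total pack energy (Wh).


E = Ns * Vcell * Np * Ccell = 14 * 3.426 * 2 * 6.465 = 620.2 Wh

620.2 Wh


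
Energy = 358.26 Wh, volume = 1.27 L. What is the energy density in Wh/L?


Volumetric ED = 358.26 Wh / 1.27 L = 282.1 Wh/L

282.1 Wh/L


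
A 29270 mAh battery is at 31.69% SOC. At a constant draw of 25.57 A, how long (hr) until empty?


Convert: C_total = 29270 mAh = 29.27 Ah
Step 1: remaining = SOC/100 * C_total = 31.69/100 * 29.27 = 9.2757 Ah
Step 2: t = remaining / I = 9.2757 / 25.57 = 0.3628 hr

0.3628 hr


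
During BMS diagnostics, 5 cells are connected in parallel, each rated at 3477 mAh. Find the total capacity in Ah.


Convert: C_cell = 3477 mAh = 3.477 Ah
C_total = 5 * 3.477 = 17.385 Ah

17.385 Ah


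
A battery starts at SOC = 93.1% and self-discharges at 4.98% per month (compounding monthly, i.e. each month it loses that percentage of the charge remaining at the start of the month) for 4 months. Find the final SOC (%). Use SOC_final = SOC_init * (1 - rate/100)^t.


decay = (1 - 4.98/100)^4 = 0.81519
SOC_final = 93.1 * 0.81519 = 75.89%

75.89%


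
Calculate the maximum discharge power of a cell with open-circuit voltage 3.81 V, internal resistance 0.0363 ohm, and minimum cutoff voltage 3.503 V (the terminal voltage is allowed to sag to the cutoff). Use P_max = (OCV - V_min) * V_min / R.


P_max = (OCV - V_min) * V_min / R = (3.81 - 3.503) * 3.503 / 0.0363 = 0.307 * 3.503 / 0.0363 = 29.63 W

29.63 W


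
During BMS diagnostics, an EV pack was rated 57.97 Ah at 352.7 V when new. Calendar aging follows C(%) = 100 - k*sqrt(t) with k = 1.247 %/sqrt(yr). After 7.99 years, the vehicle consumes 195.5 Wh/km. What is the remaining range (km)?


Step 1: capacity retention = 100 - 1.247 * sqrt(7.99) = 100 - 1.247 * 2.8267 = 96.475%
Step 2: C_now = 57.97 * 96.475/100 = 55.927 Ah
Step 3: E_pack = V * C_now = 352.7 * 55.927 = 19725 Wh
Step 4: range = E_pack / consumption = 19725 / 195.5 = 100.9 km

100.9 km


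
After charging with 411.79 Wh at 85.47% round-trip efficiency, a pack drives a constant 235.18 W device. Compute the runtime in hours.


Step 1: E_discharge = eta/100 * E_charge = 85.47/100 * 411.79 = 351.96 Wh
Step 2: t = E_discharge / P = 351.96 / 235.18 = 1.497 hr

1.497 hr


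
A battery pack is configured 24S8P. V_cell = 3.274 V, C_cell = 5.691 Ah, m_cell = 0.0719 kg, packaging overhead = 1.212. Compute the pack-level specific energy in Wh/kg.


Step 1: V_pack = 24 * 3.274 = 78.576 V
Step 2: C_pack = 8 * 5.691 = 45.528 Ah
Step 3: E_pack = V_pack * C_pack = 78.576 * 45.528 = 3577.4 Wh
Step 4: m_pack = 24 * 8 * 0.0719 * 1.212 = 16.731 kg
Step 5: ED = E_pack / m_pack = 3577.4 / 16.731 = 213.8 Wh/kg

213.8 Wh/kg


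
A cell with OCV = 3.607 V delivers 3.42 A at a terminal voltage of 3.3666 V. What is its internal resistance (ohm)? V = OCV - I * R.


R = (OCV - V) / I = (3.607 - 3.3666) / 3.42 = 0.07029 ohm

0.07029 ohm


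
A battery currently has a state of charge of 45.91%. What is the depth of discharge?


Complement of SOC: DOD = 100% - 45.91% = 54.09%

54.09%


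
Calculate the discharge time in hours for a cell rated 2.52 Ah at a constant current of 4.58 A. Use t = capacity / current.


Runtime = 2.52 Ah / 4.58 A = 0.5502 hr

0.5502 hr


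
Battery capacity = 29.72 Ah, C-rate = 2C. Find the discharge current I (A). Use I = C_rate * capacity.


At 2C: I = 2 * 29.72 Ah = 59.44 A

59.44 A


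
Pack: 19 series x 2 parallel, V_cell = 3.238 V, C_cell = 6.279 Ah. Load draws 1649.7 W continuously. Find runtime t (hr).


Step 1: E_pack = Ns * V_cell * Np * C_cell = 19 * 3.238 * 2 * 6.279 = 772.59 Wh
Step 2: t = E_pack / P = 772.59 / 1649.7 = 0.4683 hr

0.4683 hr


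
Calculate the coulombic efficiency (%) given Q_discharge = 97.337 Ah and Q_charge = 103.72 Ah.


Coulombic efficiency = 97.337/103.72 * 100% = 93.85%

93.85%


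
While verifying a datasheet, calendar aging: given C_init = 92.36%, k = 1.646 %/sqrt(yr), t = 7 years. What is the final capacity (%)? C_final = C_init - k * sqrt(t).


sqrt(t) = sqrt(7) = 2.6458
C_final = 92.36 - 1.646 * 2.6458 = 88.01%

88.01%


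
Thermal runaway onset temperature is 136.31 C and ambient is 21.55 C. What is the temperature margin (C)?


margin = T_onset - T_ambient = 136.31 - 21.55 = 114.76 C

114.76 C


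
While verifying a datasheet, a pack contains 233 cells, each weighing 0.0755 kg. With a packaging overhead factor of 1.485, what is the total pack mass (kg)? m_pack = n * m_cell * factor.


Cell mass sum = 233 * 0.0755 = 17.592 kg
With overhead 1.485: m_pack = 17.592 * 1.485 = 26.12 kg

26.12 kg


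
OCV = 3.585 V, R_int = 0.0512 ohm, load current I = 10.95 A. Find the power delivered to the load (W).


Step 1: V_terminal = OCV - I*R = 3.585 - 10.95 * 0.0512 = 3.0244 V
Step 2: P_out = V_terminal * I = 3.0244 * 10.95 = 33.12 W

33.12 W


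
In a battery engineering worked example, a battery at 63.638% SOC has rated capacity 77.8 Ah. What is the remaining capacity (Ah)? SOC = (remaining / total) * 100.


remaining = SOC / 100 * total = 63.638 / 100 * 77.8 = 49.51 Ah

49.51 Ah


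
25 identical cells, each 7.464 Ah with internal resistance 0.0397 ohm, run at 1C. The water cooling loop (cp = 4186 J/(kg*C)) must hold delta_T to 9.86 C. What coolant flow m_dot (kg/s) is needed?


Step 1: I = 1 * 7.464 = 7.464 A
Step 2: Q_cell = I^2 * R = 7.464^2 * 0.0397 = 2.2117 W
Step 3: Q_total = 25 * 2.2117 = 55.293 W
Step 4: m_dot = Q_total / (cp * dT) = 55.293 / (4186 * 9.86) = 0.001340 kg/s

0.001340 kg/s


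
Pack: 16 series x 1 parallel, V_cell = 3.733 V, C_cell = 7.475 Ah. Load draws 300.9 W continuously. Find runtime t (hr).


Step 1: E_pack = Ns * V_cell * Np * C_cell = 16 * 3.733 * 1 * 7.475 = 446.47 Wh
Step 2: t = E_pack / P = 446.47 / 300.9 = 1.484 hr

1.484 hr


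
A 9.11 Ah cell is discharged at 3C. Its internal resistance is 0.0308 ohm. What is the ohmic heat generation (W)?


Step 1: I = C_rate * capacity = 3 * 9.11 = 27.33 A
Step 2: Q = I^2 * R = 27.33^2 * 0.0308 = 746.93 * 0.0308 = 23.01 W

23.01 W


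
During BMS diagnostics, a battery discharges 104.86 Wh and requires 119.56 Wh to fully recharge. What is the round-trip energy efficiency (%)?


eta_e = E_dis / E_chg * 100 = 104.86 / 119.56 * 100 = 87.70%

87.70%


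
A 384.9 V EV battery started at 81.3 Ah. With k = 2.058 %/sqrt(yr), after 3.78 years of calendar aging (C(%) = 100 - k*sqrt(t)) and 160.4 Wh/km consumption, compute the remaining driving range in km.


Step 1: capacity retention = 100 - 2.058 * sqrt(3.78) = 100 - 2.058 * 1.9442 = 95.999%
Step 2: C_now = 81.3 * 95.999/100 = 78.047 Ah
Step 3: E_pack = V * C_now = 384.9 * 78.047 = 30040 Wh
Step 4: range = E_pack / consumption = 30040 / 160.4 = 187.3 km

187.3 km


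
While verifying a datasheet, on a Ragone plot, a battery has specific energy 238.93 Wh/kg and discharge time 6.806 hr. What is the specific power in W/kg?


P_specific = E / t = 238.93 / 6.806 = 35.11 W/kg

35.11 W/kg


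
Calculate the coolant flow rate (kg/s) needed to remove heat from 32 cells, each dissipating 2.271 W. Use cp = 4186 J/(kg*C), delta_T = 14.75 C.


Q_total = 32 * 2.271 = 72.672 W
m_dot = Q_total / (cp * dT) = 72.672 / (4186 * 14.75) = 0.001177 kg/s

0.001177 kg/s


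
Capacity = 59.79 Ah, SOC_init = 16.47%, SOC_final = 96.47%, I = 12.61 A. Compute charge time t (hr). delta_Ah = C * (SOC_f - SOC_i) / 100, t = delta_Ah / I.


delta_Ah = 59.79 * (96.47 - 16.47) / 100 = 47.832 Ah
t = delta_Ah / I = 47.832 / 12.61 = 3.793 hr

3.793 hr


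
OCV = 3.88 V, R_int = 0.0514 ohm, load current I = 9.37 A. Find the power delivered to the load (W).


Step 1: V_terminal = OCV - I*R = 3.88 - 9.37 * 0.0514 = 3.3984 V
Step 2: P_out = V_terminal * I = 3.3984 * 9.37 = 31.84 W

31.84 W


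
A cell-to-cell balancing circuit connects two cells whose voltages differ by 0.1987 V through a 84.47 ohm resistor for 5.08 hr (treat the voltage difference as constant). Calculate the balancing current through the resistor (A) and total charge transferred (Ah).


I_bal = dV / R = 0.1987 / 84.47 = 0.0023523 A
Q = I_bal * t = 0.0023523 * 5.08 = 0.01195 Ah

I=0.0023523 A, Q=0.01195 Ah


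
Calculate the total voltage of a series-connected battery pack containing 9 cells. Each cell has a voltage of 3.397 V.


V_pack = n * V_cell = 9 * 3.397 = 30.573 V

30.573 V


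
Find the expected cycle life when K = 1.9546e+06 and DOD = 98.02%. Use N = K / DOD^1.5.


Step 1: DOD^1.5 = 98.02^1.5 = 970.45
Step 2: N = 1.9546e+06 / 970.45 = 2014 cycles

2014 cycles


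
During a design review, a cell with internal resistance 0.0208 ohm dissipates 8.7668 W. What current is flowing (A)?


I = sqrt(Q / R) = sqrt(8.7668 / 0.0208) = sqrt(421.48) = 20.53 A

20.53 A


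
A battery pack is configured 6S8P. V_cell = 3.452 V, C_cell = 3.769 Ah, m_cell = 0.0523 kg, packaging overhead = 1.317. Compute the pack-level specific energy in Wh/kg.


Step 1: V_pack = 6 * 3.452 = 20.712 V
Step 2: C_pack = 8 * 3.769 = 30.152 Ah
Step 3: E_pack = V_pack * C_pack = 20.712 * 30.152 = 624.51 Wh
Step 4: m_pack = 6 * 8 * 0.0523 * 1.317 = 3.3062 kg
Step 5: ED = E_pack / m_pack = 624.51 / 3.3062 = 188.9 Wh/kg

188.9 Wh/kg


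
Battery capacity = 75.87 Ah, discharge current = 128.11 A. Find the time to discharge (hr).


Runtime = 75.87 Ah / 128.11 A = 0.5922 hr

0.5922 hr


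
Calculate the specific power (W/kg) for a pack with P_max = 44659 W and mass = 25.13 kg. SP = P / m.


SP = P / m = 44659 / 25.13 = 1777 W/kg

1777 W/kg


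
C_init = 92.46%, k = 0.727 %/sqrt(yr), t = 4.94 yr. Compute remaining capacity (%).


Step 1: sqrt(4.94 yr) = 2.2226
Step 2: drop = 0.727 * 2.2226 = 1.6158
Step 3: C_final = 92.46 - 1.6158 = 90.84%

90.84%


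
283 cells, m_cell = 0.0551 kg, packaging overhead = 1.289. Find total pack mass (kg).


m_pack = n * m_cell * overhead = 283 * 0.0551 * 1.289 = 20.10 kg

20.10 kg


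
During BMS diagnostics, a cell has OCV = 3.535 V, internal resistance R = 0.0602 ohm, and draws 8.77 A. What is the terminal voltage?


IR drop = 8.77 * 0.0602 = 0.52795 V
V = 3.535 - 0.52795 = 3.007 V

3.007 V


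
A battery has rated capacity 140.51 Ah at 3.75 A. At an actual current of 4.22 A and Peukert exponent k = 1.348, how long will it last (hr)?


t_rated = C / I_rated = 140.51 / 3.75 = 37.469 hr
(I_rated/I)^k = (0.88863)^1.348 = 0.85286
t = t_rated * (I_rated/I)^k = 37.469 * 0.85286 = 31.96 hr

31.96 hr


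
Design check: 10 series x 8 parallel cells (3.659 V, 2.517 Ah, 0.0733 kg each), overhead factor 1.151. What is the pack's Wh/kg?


Step 1: V_pack = 10 * 3.659 = 36.59 V
Step 2: C_pack = 8 * 2.517 = 20.136 Ah
Step 3: E_pack = V_pack * C_pack = 36.59 * 20.136 = 736.78 Wh
Step 4: m_pack = 10 * 8 * 0.0733 * 1.151 = 6.7495 kg
Step 5: ED = E_pack / m_pack = 736.78 / 6.7495 = 109.2 Wh/kg

109.2 Wh/kg


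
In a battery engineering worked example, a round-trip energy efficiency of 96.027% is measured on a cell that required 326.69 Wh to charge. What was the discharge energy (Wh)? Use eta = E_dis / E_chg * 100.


E_dis = eta/100 * E_chg = 96.027/100 * 326.69 = 313.7 Wh

313.7 Wh


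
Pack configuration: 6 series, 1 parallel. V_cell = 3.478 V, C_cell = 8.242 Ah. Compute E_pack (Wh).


E = Ns * Vcell * Np * Ccell = 6 * 3.478 * 1 * 8.242 = 172.0 Wh

172.0 Wh


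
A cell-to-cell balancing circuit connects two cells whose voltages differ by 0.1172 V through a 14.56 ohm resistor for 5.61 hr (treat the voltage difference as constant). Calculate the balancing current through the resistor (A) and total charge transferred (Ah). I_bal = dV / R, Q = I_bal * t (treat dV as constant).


First, Ohm's law: I_bal = 0.1172 V / 14.56 ohm = 0.0080495 A
Then Q = I * t = 0.0080495 A * 5.61 hr = 0.04516 Ah

I=0.0080495 A, Q=0.04516 Ah


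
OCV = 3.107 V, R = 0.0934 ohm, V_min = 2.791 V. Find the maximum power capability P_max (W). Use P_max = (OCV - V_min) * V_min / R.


dV = OCV - V_min = 0.316 V (so I_max = dV / R)
P_max = dV * V_min / R = 0.316 * 2.791 / 0.0934 = 9.443 W

9.443 W


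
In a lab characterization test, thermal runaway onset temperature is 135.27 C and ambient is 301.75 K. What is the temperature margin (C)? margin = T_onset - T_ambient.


Convert: T_ambient = 301.75 K = 28.6 C
margin = 135.27 - 28.6 = 106.67 C

106.67 C


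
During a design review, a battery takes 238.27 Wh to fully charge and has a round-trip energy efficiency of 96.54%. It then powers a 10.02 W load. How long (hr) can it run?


Step 1: E_discharge = eta/100 * E_charge = 96.54/100 * 238.27 = 230.03 Wh
Step 2: t = E_discharge / P = 230.03 / 10.02 = 22.96 hr

22.96 hr


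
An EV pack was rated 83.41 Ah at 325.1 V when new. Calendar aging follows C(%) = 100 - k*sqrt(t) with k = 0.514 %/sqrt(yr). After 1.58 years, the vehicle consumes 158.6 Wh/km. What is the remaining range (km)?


Step 1: capacity retention = 100 - 0.514 * sqrt(1.58) = 100 - 0.514 * 1.257 = 99.354%
Step 2: C_now = 83.41 * 99.354/100 = 82.871 Ah
Step 3: E_pack = V * C_now = 325.1 * 82.871 = 26941 Wh
Step 4: range = E_pack / consumption = 26941 / 158.6 = 169.9 km

169.9 km


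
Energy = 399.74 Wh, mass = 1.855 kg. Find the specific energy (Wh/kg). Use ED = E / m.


Specific energy = 399.74 Wh / 1.855 kg = 215.5 Wh/kg

215.5 Wh/kg


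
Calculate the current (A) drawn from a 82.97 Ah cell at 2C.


I = C_rate * capacity = 2 * 82.97 = 165.94 A

165.94 A


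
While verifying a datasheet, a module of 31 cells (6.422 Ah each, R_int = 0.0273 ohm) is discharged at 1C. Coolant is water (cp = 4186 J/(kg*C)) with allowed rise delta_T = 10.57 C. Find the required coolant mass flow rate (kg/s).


Step 1: I = 1 * 6.422 = 6.422 A
Step 2: Q_cell = I^2 * R = 6.422^2 * 0.0273 = 1.1259 W
Step 3: Q_total = 31 * 1.1259 = 34.903 W
Step 4: m_dot = Q_total / (cp * dT) = 34.903 / (4186 * 10.57) = 7.888e-04 kg/s

7.888e-04 kg/s


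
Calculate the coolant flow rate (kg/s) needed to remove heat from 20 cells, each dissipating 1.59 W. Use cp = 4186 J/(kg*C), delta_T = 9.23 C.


Q_total = 20 * 1.59 = 31.8 W
m_dot = Q_total / (cp * dT) = 31.8 / (4186 * 9.23) = 8.230e-04 kg/s

8.230e-04 kg/s


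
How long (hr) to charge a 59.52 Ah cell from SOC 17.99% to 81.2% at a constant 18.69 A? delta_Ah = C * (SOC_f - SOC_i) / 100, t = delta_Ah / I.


delta_Ah = 59.52 * (81.2 - 17.99) / 100 = 37.623 Ah
t = delta_Ah / I = 37.623 / 18.69 = 2.013 hr

2.013 hr


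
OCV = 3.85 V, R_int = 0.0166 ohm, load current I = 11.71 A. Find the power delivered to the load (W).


Step 1: V_terminal = OCV - I*R = 3.85 - 11.71 * 0.0166 = 3.6556 V
Step 2: P_out = V_terminal * I = 3.6556 * 11.71 = 42.81 W

42.81 W


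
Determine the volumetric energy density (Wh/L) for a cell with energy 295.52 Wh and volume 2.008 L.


Volumetric ED = 295.52 Wh / 2.008 L = 147.2 Wh/L

147.2 Wh/L


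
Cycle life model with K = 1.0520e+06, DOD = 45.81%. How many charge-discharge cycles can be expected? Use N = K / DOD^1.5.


Step 1: DOD^1.5 = 45.81^1.5 = 310.06
Step 2: N = 1.0520e+06 / 310.06 = 3393 cycles

3393 cycles


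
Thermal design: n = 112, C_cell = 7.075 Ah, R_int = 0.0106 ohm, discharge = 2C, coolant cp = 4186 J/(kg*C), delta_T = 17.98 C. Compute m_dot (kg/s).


Step 1: I = 2 * 7.075 = 14.15 A
Step 2: Q_cell = I^2 * R = 14.15^2 * 0.0106 = 2.1224 W
Step 3: Q_total = 112 * 2.1224 = 237.71 W
Step 4: m_dot = Q_total / (cp * dT) = 237.71 / (4186 * 17.98) = 0.003158 kg/s

0.003158 kg/s


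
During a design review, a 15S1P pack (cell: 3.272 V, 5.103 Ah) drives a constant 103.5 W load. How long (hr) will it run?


Step 1: E_pack = Ns * V_cell * Np * C_cell = 15 * 3.272 * 1 * 5.103 = 250.46 Wh
Step 2: t = E_pack / P = 250.46 / 103.5 = 2.420 hr

2.420 hr


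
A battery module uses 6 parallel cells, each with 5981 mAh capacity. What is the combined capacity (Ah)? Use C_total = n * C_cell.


Convert: C_cell = 5981 mAh = 5.981 Ah
C_total = 6 * 5.981 = 35.886 Ah

35.886 Ah


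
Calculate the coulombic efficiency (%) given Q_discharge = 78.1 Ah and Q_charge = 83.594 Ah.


eta_c = Q_dis / Q_chg * 100 = 78.1 / 83.594 * 100 = 93.43%

93.43%


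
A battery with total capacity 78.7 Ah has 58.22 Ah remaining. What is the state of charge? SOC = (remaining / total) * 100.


SOC% = 58.22 / 78.7 * 100 = 73.98%

73.98%


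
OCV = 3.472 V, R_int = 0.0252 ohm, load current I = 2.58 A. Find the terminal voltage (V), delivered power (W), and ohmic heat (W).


Step 1: V_terminal = OCV - I*R = 3.472 - 2.58 * 0.0252 = 3.407 V
Step 2: P_out = V_terminal * I = 3.407 * 2.58 = 8.790 W
Step 3: Q = I^2 * R = 2.58^2 * 0.0252 = 0.1677 W

V=3.407 V, P=8.790 W, Q=0.1677 W


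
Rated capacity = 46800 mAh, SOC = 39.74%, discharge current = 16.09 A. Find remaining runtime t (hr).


Convert: C_total = 46800 mAh = 46.8 Ah
Step 1: remaining = SOC/100 * C_total = 39.74/100 * 46.8 = 18.598 Ah
Step 2: t = remaining / I = 18.598 / 16.09 = 1.156 hr

1.156 hr


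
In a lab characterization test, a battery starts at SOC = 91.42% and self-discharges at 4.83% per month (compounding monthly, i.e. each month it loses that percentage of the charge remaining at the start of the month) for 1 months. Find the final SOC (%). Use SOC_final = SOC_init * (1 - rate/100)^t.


decay = (1 - 4.83/100)^1 = 0.9517
SOC_final = 91.42 * 0.9517 = 87.00%

87.00%


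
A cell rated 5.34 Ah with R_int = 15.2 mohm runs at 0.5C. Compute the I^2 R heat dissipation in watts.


Convert: R = 15.2 mohm = 0.0152 ohm
Step 1: I = C_rate * capacity = 0.5 * 5.34 = 2.67 A
Step 2: Q = I^2 * R = 2.67^2 * 0.0152 = 7.1289 * 0.0152 = 0.1084 W

0.1084 W


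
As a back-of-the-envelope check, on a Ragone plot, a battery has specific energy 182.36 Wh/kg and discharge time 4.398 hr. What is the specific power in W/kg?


Specific power = 182.36 Wh/kg / 4.398 hr = 41.46 W/kg

41.46 W/kg


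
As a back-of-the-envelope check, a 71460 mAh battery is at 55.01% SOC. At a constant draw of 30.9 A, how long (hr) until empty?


Convert: C_total = 71460 mAh = 71.46 Ah
Step 1: remaining = SOC/100 * C_total = 55.01/100 * 71.46 = 39.31 Ah
Step 2: t = remaining / I = 39.31 / 30.9 = 1.272 hr

1.272 hr


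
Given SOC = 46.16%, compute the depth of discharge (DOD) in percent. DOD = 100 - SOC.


Complement of SOC: DOD = 100% - 46.16% = 53.84%

53.84%


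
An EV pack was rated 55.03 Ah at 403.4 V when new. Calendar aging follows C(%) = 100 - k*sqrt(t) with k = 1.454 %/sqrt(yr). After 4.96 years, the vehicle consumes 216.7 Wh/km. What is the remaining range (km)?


Step 1: capacity retention = 100 - 1.454 * sqrt(4.96) = 100 - 1.454 * 2.2271 = 96.762%
Step 2: C_now = 55.03 * 96.762/100 = 53.248 Ah
Step 3: E_pack = V * C_now = 403.4 * 53.248 = 21480 Wh
Step 4: range = E_pack / consumption = 21480 / 216.7 = 99.12 km

99.12 km


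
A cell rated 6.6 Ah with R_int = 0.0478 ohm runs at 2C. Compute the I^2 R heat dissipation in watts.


Step 1: I = C_rate * capacity = 2 * 6.6 = 13.2 A
Step 2: Q = I^2 * R = 13.2^2 * 0.0478 = 174.24 * 0.0478 = 8.329 W

8.329 W


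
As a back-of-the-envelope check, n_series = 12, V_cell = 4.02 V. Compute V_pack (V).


V_pack = n * V_cell = 12 * 4.02 = 48.24 V

48.24 V


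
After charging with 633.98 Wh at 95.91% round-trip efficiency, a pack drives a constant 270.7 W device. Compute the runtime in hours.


Step 1: E_discharge = eta/100 * E_charge = 95.91/100 * 633.98 = 608.05 Wh
Step 2: t = E_discharge / P = 608.05 / 270.7 = 2.246 hr

2.246 hr


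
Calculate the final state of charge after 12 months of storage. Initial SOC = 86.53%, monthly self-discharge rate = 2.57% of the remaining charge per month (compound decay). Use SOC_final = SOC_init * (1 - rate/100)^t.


Monthly retention factor = 1 - 2.57/100 = 0.9743
Over 12 months: factor^12 = 0.73167
SOC_final = 86.53 * 0.73167 = 63.31%

63.31%


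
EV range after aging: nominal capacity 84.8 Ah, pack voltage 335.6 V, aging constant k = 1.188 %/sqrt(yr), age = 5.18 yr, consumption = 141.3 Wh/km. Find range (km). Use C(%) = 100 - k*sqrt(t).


Step 1: capacity retention = 100 - 1.188 * sqrt(5.18) = 100 - 1.188 * 2.276 = 97.296%
Step 2: C_now = 84.8 * 97.296/100 = 82.507 Ah
Step 3: E_pack = V * C_now = 335.6 * 82.507 = 27689 Wh
Step 4: range = E_pack / consumption = 27689 / 141.3 = 196.0 km

196.0 km


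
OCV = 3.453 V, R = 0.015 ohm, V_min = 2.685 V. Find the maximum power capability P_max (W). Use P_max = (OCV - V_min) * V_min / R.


dV = OCV - V_min = 0.768 V (so I_max = dV / R)
P_max = dV * V_min / R = 0.768 * 2.685 / 0.015 = 137.5 W

137.5 W


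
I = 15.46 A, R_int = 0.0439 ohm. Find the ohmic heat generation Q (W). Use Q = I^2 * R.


I^2 = 239.01
Q = 239.01 * 0.0439 = 10.49 W

10.49 W


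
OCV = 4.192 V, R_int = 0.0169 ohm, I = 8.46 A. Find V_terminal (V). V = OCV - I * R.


V = OCV - I*R = 4.192 - 8.46 * 0.0169 = 4.049 V

4.049 V


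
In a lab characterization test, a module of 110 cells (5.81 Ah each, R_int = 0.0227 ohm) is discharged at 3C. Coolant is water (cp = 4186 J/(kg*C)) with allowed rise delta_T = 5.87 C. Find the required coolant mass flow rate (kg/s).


Step 1: I = 3 * 5.81 = 17.43 A
Step 2: Q_cell = I^2 * R = 17.43^2 * 0.0227 = 6.8964 W
Step 3: Q_total = 110 * 6.8964 = 758.6 W
Step 4: m_dot = Q_total / (cp * dT) = 758.6 / (4186 * 5.87) = 0.03087 kg/s

0.03087 kg/s


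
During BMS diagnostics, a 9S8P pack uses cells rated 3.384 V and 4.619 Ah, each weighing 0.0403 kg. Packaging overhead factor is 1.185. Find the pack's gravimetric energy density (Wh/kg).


Step 1: V_pack = 9 * 3.384 = 30.456 V
Step 2: C_pack = 8 * 4.619 = 36.952 Ah
Step 3: E_pack = V_pack * C_pack = 30.456 * 36.952 = 1125.4 Wh
Step 4: m_pack = 9 * 8 * 0.0403 * 1.185 = 3.4384 kg
Step 5: ED = E_pack / m_pack = 1125.4 / 3.4384 = 327.3 Wh/kg

327.3 Wh/kg


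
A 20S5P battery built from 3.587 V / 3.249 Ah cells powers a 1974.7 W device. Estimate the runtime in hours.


Step 1: E_pack = Ns * V_cell * Np * C_cell = 20 * 3.587 * 5 * 3.249 = 1165.4 Wh
Step 2: t = E_pack / P = 1165.4 / 1974.7 = 0.5902 hr

0.5902 hr


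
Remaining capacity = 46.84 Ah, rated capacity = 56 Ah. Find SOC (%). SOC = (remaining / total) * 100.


SOC = (remaining / total) * 100 = (46.84 / 56) * 100 = 83.64%

83.64%


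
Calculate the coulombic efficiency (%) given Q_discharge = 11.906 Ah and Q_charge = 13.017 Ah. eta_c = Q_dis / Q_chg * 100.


Coulombic efficiency = 11.906/13.017 * 100% = 91.47%

91.47%


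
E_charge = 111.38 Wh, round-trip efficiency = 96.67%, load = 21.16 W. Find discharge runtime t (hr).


Step 1: E_discharge = eta/100 * E_charge = 96.67/100 * 111.38 = 107.67 Wh
Step 2: t = E_discharge / P = 107.67 / 21.16 = 5.088 hr

5.088 hr


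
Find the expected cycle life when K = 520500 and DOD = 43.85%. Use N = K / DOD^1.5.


DOD^1.5 = 290.37
N = K / DOD^1.5 = 520500 / 290.37 = 1793

1793 cycles


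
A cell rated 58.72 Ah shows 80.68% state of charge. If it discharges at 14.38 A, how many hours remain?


Step 1: remaining = SOC/100 * C_total = 80.68/100 * 58.72 = 47.375 Ah
Step 2: t = remaining / I = 47.375 / 14.38 = 3.295 hr

3.295 hr


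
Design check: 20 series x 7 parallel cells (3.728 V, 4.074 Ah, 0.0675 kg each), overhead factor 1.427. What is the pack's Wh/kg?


Step 1: V_pack = 20 * 3.728 = 74.56 V
Step 2: C_pack = 7 * 4.074 = 28.518 Ah
Step 3: E_pack = V_pack * C_pack = 74.56 * 28.518 = 2126.3 Wh
Step 4: m_pack = 20 * 7 * 0.0675 * 1.427 = 13.485 kg
Step 5: ED = E_pack / m_pack = 2126.3 / 13.485 = 157.7 Wh/kg

157.7 Wh/kg


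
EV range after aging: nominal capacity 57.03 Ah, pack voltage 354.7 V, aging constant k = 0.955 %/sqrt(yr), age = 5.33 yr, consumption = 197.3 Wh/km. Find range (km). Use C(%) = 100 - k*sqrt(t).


Step 1: capacity retention = 100 - 0.955 * sqrt(5.33) = 100 - 0.955 * 2.3087 = 97.795%
Step 2: C_now = 57.03 * 97.795/100 = 55.772 Ah
Step 3: E_pack = V * C_now = 354.7 * 55.772 = 19782 Wh
Step 4: range = E_pack / consumption = 19782 / 197.3 = 100.3 km

100.3 km


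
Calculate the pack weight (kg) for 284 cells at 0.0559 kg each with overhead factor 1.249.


Cell mass sum = 284 * 0.0559 = 15.876 kg
With overhead 1.249: m_pack = 15.876 * 1.249 = 19.83 kg

19.83 kg


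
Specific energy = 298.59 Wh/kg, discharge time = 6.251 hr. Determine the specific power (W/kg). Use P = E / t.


Specific power = 298.59 Wh/kg / 6.251 hr = 47.77 W/kg

47.77 W/kg


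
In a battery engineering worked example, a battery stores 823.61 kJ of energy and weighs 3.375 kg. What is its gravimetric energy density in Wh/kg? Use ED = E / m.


Convert: E = 823.61 kJ = 228.78 Wh
ED = E / m = 228.78 / 3.375 = 67.79 Wh/kg

67.79 Wh/kg


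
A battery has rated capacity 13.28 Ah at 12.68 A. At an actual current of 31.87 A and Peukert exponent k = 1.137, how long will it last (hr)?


Step 1: t_rated = C / I_rated = 13.28 / 12.68 = 1.0473 hr
Step 2: ratio = 12.68 / 31.87 = 0.39787
Step 3: ratio^k = 0.39787^1.137 = 0.35068
Step 4: t = t_rated * ratio^k = 1.0473 * 0.35068 = 0.3673 hr

0.3673 hr


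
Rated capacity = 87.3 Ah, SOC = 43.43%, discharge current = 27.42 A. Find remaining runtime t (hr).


Step 1: remaining = SOC/100 * C_total = 43.43/100 * 87.3 = 37.914 Ah
Step 2: t = remaining / I = 37.914 / 27.42 = 1.383 hr

1.383 hr


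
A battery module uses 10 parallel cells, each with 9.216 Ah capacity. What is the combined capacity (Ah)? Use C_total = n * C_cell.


C_total = 10 * 9.216 = 92.16 Ah

92.16 Ah


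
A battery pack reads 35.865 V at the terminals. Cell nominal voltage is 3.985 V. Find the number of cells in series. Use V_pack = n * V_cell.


n = V_pack / V_cell = 35.865 / 3.985 = 9

9


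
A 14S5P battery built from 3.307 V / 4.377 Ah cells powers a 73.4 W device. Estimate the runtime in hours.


Step 1: E_pack = Ns * V_cell * Np * C_cell = 14 * 3.307 * 5 * 4.377 = 1013.2 Wh
Step 2: t = E_pack / P = 1013.2 / 73.4 = 13.80 hr

13.80 hr


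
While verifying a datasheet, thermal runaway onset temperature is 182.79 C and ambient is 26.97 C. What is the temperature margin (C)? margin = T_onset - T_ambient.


Safety margin = 182.79 C - 26.97 C = 155.82 C

155.82 C


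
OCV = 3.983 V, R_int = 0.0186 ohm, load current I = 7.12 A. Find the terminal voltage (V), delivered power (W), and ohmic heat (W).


Step 1: V_terminal = OCV - I*R = 3.983 - 7.12 * 0.0186 = 3.8506 V
Step 2: P_out = V_terminal * I = 3.8506 * 7.12 = 27.42 W
Step 3: Q = I^2 * R = 7.12^2 * 0.0186 = 0.9429 W

V=3.8506 V, P=27.42 W, Q=0.9429 W


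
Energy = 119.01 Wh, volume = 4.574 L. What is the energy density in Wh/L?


ED = E / V = 119.01 / 4.574 = 26.02 Wh/L

26.02 Wh/L


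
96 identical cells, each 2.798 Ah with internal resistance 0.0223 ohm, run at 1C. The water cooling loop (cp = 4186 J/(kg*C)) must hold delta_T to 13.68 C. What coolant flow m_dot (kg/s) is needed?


Step 1: I = 1 * 2.798 = 2.798 A
Step 2: Q_cell = I^2 * R = 2.798^2 * 0.0223 = 0.17458 W
Step 3: Q_total = 96 * 0.17458 = 16.76 W
Step 4: m_dot = Q_total / (cp * dT) = 16.76 / (4186 * 13.68) = 2.927e-04 kg/s

2.927e-04 kg/s


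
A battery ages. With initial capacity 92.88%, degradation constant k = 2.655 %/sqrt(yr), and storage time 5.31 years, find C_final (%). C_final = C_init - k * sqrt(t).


sqrt(t) = sqrt(5.31) = 2.3043
C_final = 92.88 - 2.655 * 2.3043 = 86.76%

86.76%


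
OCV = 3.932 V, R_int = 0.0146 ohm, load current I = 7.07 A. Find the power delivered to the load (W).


Step 1: V_terminal = OCV - I*R = 3.932 - 7.07 * 0.0146 = 3.8288 V
Step 2: P_out = V_terminal * I = 3.8288 * 7.07 = 27.07 W

27.07 W


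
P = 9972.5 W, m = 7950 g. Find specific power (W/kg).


Convert: m = 7950 g = 7.95 kg
SP = P / m = 9972.5 / 7.95 = 1254 W/kg

1254 W/kg


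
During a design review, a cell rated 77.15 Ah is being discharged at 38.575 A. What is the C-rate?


Rearranging: C_rate = 38.575 / 77.15 = 0.5C

0.5C


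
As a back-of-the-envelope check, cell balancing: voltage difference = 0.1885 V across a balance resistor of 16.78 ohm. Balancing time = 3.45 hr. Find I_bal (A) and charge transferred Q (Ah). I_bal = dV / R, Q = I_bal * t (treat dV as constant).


First, Ohm's law: I_bal = 0.1885 V / 16.78 ohm = 0.011234 A
Then Q = I * t = 0.011234 A * 3.45 hr = 0.03876 Ah

I=0.011234 A, Q=0.03876 Ah


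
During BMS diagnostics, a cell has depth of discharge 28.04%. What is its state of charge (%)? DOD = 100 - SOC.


SOC = 100 - DOD = 100 - 28.04 = 71.96%

71.96%


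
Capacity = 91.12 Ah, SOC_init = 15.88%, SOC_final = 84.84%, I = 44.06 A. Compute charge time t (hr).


Step 1: dSOC = 84.84% - 15.88% = 68.96%
Step 2: delta_Ah = 91.12 * 68.96 / 100 = 62.836 Ah
Step 3: t = 62.836 / 44.06 = 1.426 hr

1.426 hr


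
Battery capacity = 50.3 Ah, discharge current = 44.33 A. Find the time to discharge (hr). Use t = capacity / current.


Runtime = 50.3 Ah / 44.33 A = 1.135 hr

1.135 hr


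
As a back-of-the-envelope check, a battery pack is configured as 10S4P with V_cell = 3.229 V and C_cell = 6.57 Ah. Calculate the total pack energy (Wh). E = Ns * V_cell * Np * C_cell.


V_pack = 10 * 3.229 = 32.29 V
C_pack = 4 * 6.57 = 26.28 Ah
E = V_pack * C_pack = 32.29 * 26.28 = 848.6 Wh

848.6 Wh


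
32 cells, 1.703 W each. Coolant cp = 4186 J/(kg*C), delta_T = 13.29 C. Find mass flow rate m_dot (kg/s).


Step 1: Total heat Q = 32 * 1.703 W = 54.496 W
Step 2: denom = cp * dT = 4186 * 13.29 = 55632
Step 3: m_dot = 54.496 / 55632 = 9.796e-04 kg/s

9.796e-04 kg/s


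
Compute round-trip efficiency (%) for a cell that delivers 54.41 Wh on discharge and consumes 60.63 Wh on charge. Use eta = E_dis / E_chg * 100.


Round-trip efficiency = 54.41/60.63 * 100% = 89.74%

89.74%


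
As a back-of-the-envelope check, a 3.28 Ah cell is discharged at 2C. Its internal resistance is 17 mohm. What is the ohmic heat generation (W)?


Convert: R = 17 mohm = 0.017 ohm
Step 1: I = C_rate * capacity = 2 * 3.28 = 6.56 A
Step 2: Q = I^2 * R = 6.56^2 * 0.017 = 43.034 * 0.017 = 0.7316 W

0.7316 W


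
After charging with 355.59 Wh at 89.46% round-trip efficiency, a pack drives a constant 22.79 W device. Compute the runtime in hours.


Step 1: E_discharge = eta/100 * E_charge = 89.46/100 * 355.59 = 318.11 Wh
Step 2: t = E_discharge / P = 318.11 / 22.79 = 13.96 hr

13.96 hr


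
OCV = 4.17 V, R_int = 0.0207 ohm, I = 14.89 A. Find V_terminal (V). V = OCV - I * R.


V = OCV - I*R = 4.17 - 14.89 * 0.0207 = 3.862 V

3.862 V


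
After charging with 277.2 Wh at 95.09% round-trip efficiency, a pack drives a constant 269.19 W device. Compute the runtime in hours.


Step 1: E_discharge = eta/100 * E_charge = 95.09/100 * 277.2 = 263.59 Wh
Step 2: t = E_discharge / P = 263.59 / 269.19 = 0.9792 hr

0.9792 hr


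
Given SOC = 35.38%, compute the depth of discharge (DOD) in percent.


Complement of SOC: DOD = 100% - 35.38% = 64.62%

64.62%


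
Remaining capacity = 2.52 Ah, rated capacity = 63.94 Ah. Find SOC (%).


SOC% = 2.52 / 63.94 * 100 = 3.941%

3.941%


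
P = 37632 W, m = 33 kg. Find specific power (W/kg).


SP = P / m = 37632 / 33 = 1140 W/kg

1140 W/kg


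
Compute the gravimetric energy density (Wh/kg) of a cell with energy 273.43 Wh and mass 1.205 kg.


ED = E / m = 273.43 / 1.205 = 226.9 Wh/kg

226.9 Wh/kg


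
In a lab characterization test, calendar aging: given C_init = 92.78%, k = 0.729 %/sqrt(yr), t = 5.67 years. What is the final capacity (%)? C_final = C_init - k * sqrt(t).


sqrt(t) = sqrt(5.67) = 2.3812
C_final = 92.78 - 0.729 * 2.3812 = 91.04%

91.04%


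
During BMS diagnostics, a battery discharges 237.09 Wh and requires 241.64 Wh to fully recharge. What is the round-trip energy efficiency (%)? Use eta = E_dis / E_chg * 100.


eta_e = E_dis / E_chg * 100 = 237.09 / 241.64 * 100 = 98.12%

98.12%


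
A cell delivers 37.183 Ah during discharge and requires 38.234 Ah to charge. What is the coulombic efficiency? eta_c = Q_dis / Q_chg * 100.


eta_c = Q_dis / Q_chg * 100 = 37.183 / 38.234 * 100 = 97.25%

97.25%


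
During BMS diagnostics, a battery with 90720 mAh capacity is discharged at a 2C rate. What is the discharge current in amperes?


Convert: capacity = 90720 mAh = 90.72 Ah
I = C_rate * capacity = 2 * 90.72 = 181.44 A

181.44 A


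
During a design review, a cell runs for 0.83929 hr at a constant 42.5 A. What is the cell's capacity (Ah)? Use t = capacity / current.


C = I * t = 42.5 * 0.83929 = 35.67 Ah

35.67 Ah


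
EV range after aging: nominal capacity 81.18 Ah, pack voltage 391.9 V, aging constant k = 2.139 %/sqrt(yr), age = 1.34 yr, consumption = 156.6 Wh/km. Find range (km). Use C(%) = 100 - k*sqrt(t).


Step 1: capacity retention = 100 - 2.139 * sqrt(1.34) = 100 - 2.139 * 1.1576 = 97.524%
Step 2: C_now = 81.18 * 97.524/100 = 79.17 Ah
Step 3: E_pack = V * C_now = 391.9 * 79.17 = 31027 Wh
Step 4: range = E_pack / consumption = 31027 / 156.6 = 198.1 km

198.1 km


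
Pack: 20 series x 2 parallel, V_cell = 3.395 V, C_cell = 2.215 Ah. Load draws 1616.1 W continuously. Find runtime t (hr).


Step 1: E_pack = Ns * V_cell * Np * C_cell = 20 * 3.395 * 2 * 2.215 = 300.8 Wh
Step 2: t = E_pack / P = 300.8 / 1616.1 = 0.1861 hr

0.1861 hr


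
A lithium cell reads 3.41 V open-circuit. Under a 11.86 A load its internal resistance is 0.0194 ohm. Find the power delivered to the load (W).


Step 1: V_terminal = OCV - I*R = 3.41 - 11.86 * 0.0194 = 3.1799 V
Step 2: P_out = V_terminal * I = 3.1799 * 11.86 = 37.71 W

37.71 W


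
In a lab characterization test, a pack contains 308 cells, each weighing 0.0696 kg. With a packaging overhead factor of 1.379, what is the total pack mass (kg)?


Cell mass sum = 308 * 0.0696 = 21.437 kg
With overhead 1.379: m_pack = 21.437 * 1.379 = 29.56 kg

29.56 kg


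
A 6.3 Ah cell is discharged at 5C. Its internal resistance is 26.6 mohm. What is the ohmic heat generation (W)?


Convert: R = 26.6 mohm = 0.0266 ohm
Step 1: I = C_rate * capacity = 5 * 6.3 = 31.5 A
Step 2: Q = I^2 * R = 31.5^2 * 0.0266 = 992.25 * 0.0266 = 26.39 W

26.39 W


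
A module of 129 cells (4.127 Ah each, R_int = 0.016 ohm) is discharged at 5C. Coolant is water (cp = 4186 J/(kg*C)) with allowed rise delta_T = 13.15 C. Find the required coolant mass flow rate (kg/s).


Step 1: I = 5 * 4.127 = 20.635 A
Step 2: Q_cell = I^2 * R = 20.635^2 * 0.016 = 6.8129 W
Step 3: Q_total = 129 * 6.8129 = 878.86 W
Step 4: m_dot = Q_total / (cp * dT) = 878.86 / (4186 * 13.15) = 0.01597 kg/s

0.01597 kg/s


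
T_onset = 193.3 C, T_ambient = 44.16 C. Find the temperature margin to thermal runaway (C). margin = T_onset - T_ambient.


margin = T_onset - T_ambient = 193.3 - 44.16 = 149.14 C

149.14 C


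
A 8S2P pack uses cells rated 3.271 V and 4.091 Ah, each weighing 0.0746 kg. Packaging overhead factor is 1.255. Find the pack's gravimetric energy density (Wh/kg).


Step 1: V_pack = 8 * 3.271 = 26.168 V
Step 2: C_pack = 2 * 4.091 = 8.182 Ah
Step 3: E_pack = V_pack * C_pack = 26.168 * 8.182 = 214.11 Wh
Step 4: m_pack = 8 * 2 * 0.0746 * 1.255 = 1.498 kg
Step 5: ED = E_pack / m_pack = 214.11 / 1.498 = 142.9 Wh/kg

142.9 Wh/kg
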